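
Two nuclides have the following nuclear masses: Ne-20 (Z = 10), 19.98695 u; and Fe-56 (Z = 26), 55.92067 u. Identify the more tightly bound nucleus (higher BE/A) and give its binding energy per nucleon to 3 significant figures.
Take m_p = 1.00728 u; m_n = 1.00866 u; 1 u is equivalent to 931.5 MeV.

Ne-20: Σm = 10(1.00728) + 10(1.00866) = 20.15940 u; Δm = 0.17245 u; E_B = 160.64 MeV; E_B/A = 8.032 MeV
Fe-56: Σm = 26(1.00728) + 30(1.00866) = 56.44908 u; Δm = 0.52841 u; E_B = 492.214 MeV; E_B/A = 8.790 MeV
Fe-56 has the higher binding energy per nucleon, so it is the more tightly bound nucleus.

Fe-56; 8.79 MeV/nucleon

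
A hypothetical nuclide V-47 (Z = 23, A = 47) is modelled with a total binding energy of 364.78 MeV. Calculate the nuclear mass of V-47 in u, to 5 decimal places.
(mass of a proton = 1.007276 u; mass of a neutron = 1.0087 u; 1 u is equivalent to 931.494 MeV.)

46.98454 u

Mass defect = 364.78 MeV / (931.494 MeV/u) = 0.3916075 u
Constituent mass = 23(1.007276) + 24(1.0087) = 47.376148 u
Nuclear mass = 47.376148 − 0.3916075 = 46.9845405 u ≈ 46.98454 u (to 5 decimal places)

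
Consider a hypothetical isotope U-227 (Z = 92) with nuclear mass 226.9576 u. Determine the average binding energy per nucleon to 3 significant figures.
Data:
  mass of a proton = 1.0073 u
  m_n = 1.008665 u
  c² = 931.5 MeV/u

7.73 MeV/nucleon

With 92 protons and 135 neutrons (A = 227):
Total constituent mass: 92 × 1.0073 + 135 × 1.008665 = 228.841375 u
Mass defect Δm = 228.841375 − 226.9576 = 1.883775 u
Converting to energy: 1.883775 u × 931.5 MeV/u = 1754.74 MeV
Dividing by A = 227 gives 7.730 MeV per nucleon.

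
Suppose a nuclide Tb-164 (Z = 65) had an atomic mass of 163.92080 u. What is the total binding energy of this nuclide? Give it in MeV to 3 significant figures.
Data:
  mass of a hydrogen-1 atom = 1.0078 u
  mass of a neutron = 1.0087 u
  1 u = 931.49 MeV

1350 MeV

Z = 65, so N = A − Z = 164 − 65 = 99.
Σm = 65·m(¹H) + 99·m_n = 65.5070 + 99.8613 = 165.3683 u
The mass defect is 165.3683 − 163.92080 = 1.44750 u.
Converting to energy: 1.44750 u × 931.49 MeV/u = 1348.33 MeV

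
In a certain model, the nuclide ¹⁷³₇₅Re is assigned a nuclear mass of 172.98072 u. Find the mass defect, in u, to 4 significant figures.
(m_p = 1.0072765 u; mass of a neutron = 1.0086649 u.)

Total constituent mass: 75 × 1.0072765 + 98 × 1.0086649 = 174.3948977 u
The mass defect is 174.3948977 − 172.98072 = 1.4141777 u.

1.414 u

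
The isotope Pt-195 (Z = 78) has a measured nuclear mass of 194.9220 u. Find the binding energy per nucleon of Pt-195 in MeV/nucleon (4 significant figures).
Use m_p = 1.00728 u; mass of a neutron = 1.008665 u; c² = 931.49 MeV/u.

Z = 78, so N = A − Z = 195 − 78 = 117.
Total constituent mass: 78 × 1.00728 + 117 × 1.008665 = 196.581645 u
Δm = 196.581645 − 194.9220 = 1.659645 u
Binding energy = Δm·c² = 1.659645 × 931.49 MeV/u = 1545.94 MeV
Dividing by A = 195 gives 7.928 MeV per nucleon.

7.928 MeV/nucleon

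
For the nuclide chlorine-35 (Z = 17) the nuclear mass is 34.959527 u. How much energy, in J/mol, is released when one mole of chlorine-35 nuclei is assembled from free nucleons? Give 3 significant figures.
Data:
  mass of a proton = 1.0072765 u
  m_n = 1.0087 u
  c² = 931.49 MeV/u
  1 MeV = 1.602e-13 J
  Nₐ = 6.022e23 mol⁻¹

Z = 17, so N = A − Z = 35 − 17 = 18.
Total constituent mass: 17 × 1.0072765 + 18 × 1.0087 = 35.2803005 u
Mass defect Δm = 35.2803005 − 34.959527 = 0.3207735 u
Binding energy = Δm·c² = 0.3207735 × 931.49 MeV/u = 298.797 MeV
Per nucleus in joules: 298.797 MeV × 1.602e-13 J/MeV = 4.7867e-11 J
Per mole: 4.7867e-11 J × 6.022e23 mol⁻¹ = 2.8826e+13 J/mol

2.88e+13 J/mol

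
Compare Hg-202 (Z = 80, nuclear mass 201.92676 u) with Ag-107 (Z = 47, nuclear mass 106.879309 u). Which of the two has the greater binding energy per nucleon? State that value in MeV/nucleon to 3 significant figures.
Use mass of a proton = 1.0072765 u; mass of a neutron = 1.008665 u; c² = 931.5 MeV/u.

Ag-107; 8.55 MeV/nucleon

Hg-202: Σm = 80(1.0072765) + 122(1.008665) = 203.6392500 u; Δm = 1.7124900 u; E_B = 1595.2 MeV; E_B/A = 7.897 MeV
Ag-107: Σm = 47(1.0072765) + 60(1.008665) = 107.8618955 u; Δm = 0.9825865 u; E_B = 915.28 MeV; E_B/A = 8.554 MeV
Ag-107 has the higher binding energy per nucleon, so it is the more tightly bound nucleus.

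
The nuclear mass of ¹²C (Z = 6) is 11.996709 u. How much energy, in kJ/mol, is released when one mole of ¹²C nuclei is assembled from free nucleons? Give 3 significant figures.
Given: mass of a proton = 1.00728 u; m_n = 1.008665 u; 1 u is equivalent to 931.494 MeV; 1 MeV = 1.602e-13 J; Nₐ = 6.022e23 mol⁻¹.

Z = 6, so N = A − Z = 12 − 6 = 6.
Σm = 6·m_p + 6·m_n = 6.04368 + 6.051990 = 12.095670 u
Δm = 12.095670 − 11.996709 = 0.098961 u
Converting to energy: 0.098961 u × 931.494 MeV/u = 92.1816 MeV
Per nucleus in joules: 92.1816 MeV × 1.602e-13 J/MeV = 1.4767e-11 J
Per mole: 1.4767e-11 J × 6.022e23 mol⁻¹ = 8.8927e+12 J/mol

8.89e+09 kJ/mol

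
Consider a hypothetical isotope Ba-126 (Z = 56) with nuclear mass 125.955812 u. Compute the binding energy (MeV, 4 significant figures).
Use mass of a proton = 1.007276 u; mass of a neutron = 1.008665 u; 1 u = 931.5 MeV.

985.7 MeV

Z = 56, so N = A − Z = 126 − 56 = 70.
Σm = 56·m_p + 70·m_n = 56.407456 + 70.606550 = 127.014006 u
Δm = 127.014006 − 125.955812 = 1.058194 u
Binding energy = Δm·c² = 1.058194 × 931.5 MeV/u = 985.708 MeV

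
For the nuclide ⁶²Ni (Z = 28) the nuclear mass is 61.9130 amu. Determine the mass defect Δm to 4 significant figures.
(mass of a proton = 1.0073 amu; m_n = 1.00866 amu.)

The nucleus contains 28 protons and 62 − 28 = 34 neutrons.
Mass of separated nucleons = 28(1.0073) + 34(1.00866) = 28.2044 + 34.29444 = 62.49884 amu
Mass defect Δm = 62.49884 − 61.9130 = 0.58584 amu

0.5858 amu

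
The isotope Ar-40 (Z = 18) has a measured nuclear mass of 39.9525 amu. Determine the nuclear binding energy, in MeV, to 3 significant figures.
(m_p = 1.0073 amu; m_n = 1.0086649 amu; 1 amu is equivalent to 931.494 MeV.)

344 MeV

Mass of separated nucleons = 18(1.0073) + 22(1.0086649) = 18.1314 + 22.1906278 = 40.3220278 amu
The mass defect is 40.3220278 − 39.9525 = 0.3695278 amu.
E_B = 0.3695278 × 931.494 = 344.213 MeV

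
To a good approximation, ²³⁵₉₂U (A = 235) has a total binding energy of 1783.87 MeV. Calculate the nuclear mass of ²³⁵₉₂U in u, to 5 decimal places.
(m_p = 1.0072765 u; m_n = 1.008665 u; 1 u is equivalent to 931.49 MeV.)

234.99346 u

Mass defect = 1783.87 MeV / (931.49 MeV/u) = 1.9150716 u
Constituent mass = 92(1.0072765) + 143(1.008665) = 236.9085330 u
Nuclear mass = 236.9085330 − 1.9150716 = 234.9934614 u ≈ 234.99346 u (to 5 decimal places)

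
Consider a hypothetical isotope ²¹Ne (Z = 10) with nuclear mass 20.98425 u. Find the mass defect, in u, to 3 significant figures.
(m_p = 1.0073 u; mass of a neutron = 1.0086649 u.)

0.184 u

With 10 protons and 11 neutrons (A = 21):
Σm = 10·m_p + 11·m_n = 10.0730 + 11.0953139 = 21.1683139 u
The mass defect is 21.1683139 − 20.98425 = 0.1840639 u.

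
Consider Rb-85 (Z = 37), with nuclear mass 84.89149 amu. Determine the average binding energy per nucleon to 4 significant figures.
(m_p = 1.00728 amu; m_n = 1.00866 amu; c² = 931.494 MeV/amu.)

8.696 MeV/nucleon

With 37 protons and 48 neutrons (A = 85):
Σm = 37·m_p + 48·m_n = 37.26936 + 48.41568 = 85.68504 amu
The mass defect is 85.68504 − 84.89149 = 0.79355 amu.
Binding energy = Δm·c² = 0.79355 × 931.494 MeV/amu = 739.187 MeV
BE/A = 739.187 MeV / 85 = 8.696 MeV/nucleon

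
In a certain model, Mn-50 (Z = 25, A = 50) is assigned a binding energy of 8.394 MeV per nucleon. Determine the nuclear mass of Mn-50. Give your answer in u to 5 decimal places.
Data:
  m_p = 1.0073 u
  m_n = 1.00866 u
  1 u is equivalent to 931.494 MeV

49.94843 u

Total binding energy = 50 × 8.394 = 419.700 MeV
Mass defect = 419.700 MeV / (931.494 MeV/u) = 0.4505665 u
Constituent mass = 25(1.0073) + 25(1.00866) = 50.39900 u
Nuclear mass = 50.39900 − 0.4505665 = 49.9484335 u ≈ 49.94843 u (to 5 decimal places)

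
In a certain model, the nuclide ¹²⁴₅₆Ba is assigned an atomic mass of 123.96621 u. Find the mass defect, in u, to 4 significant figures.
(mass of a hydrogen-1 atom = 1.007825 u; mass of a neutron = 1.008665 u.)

1.061 u

Σm = 56·m(¹H) + 68·m_n = 56.438200 + 68.589220 = 125.027420 u
Mass defect Δm = 125.027420 − 123.96621 = 1.061210 u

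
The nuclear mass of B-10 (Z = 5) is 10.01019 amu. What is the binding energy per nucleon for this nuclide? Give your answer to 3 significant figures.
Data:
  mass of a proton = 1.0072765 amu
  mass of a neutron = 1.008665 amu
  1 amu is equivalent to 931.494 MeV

6.48 MeV/nucleon

Total constituent mass: 5 × 1.0072765 + 5 × 1.008665 = 10.0797075 amu
Δm = 10.0797075 − 10.01019 = 0.0695175 amu
Converting to energy: 0.0695175 amu × 931.494 MeV/amu = 64.7551 MeV
Per nucleon: 64.7551 / 10 = 6.476 MeV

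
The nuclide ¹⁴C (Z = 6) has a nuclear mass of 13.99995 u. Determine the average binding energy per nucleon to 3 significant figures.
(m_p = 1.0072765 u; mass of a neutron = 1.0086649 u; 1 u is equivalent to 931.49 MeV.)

7.52 MeV/nucleon

The nucleus contains 6 protons and 14 − 6 = 8 neutrons.
Total constituent mass: 6 × 1.0072765 + 8 × 1.0086649 = 14.1129782 u
Mass defect Δm = 14.1129782 − 13.99995 = 0.1130282 u
Binding energy = Δm·c² = 0.1130282 × 931.49 MeV/u = 105.285 MeV
BE/A = 105.285 MeV / 14 = 7.520 MeV/nucleon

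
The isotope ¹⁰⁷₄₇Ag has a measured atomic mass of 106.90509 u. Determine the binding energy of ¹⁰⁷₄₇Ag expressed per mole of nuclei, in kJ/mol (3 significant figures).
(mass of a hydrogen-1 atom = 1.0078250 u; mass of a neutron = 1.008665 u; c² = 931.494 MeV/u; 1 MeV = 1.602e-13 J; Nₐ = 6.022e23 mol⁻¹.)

Σm = 47·m(¹H) + 60·m_n = 47.3677750 + 60.519900 = 107.8876750 u
Δm = 107.8876750 − 106.90509 = 0.9825850 u
Binding energy = Δm·c² = 0.9825850 × 931.494 MeV/u = 915.272 MeV
Per nucleus in joules: 915.272 MeV × 1.602e-13 J/MeV = 1.4663e-10 J
Per mole: 1.4663e-10 J × 6.022e23 mol⁻¹ = 8.8301e+13 J/mol

8.83e+10 kJ/mol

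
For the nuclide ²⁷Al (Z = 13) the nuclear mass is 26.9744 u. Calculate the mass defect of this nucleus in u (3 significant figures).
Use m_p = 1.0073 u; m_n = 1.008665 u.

0.242 u

Σm = 13·m_p + 14·m_n = 13.0949 + 14.121310 = 27.216210 u
Mass defect Δm = 27.216210 − 26.9744 = 0.241810 u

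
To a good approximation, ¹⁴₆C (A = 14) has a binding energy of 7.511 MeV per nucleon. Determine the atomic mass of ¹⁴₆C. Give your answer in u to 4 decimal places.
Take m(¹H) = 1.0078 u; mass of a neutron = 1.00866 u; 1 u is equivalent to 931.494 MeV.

Total binding energy = 14 × 7.511 = 105.154 MeV
Mass defect = 105.154 MeV / (931.494 MeV/u) = 0.112887 u
Constituent mass = 6(1.0078) + 8(1.00866) = 14.11608 u
Atomic mass = 14.11608 − 0.112887 = 14.003193 u ≈ 14.0032 u (to 4 decimal places)

14.0032 u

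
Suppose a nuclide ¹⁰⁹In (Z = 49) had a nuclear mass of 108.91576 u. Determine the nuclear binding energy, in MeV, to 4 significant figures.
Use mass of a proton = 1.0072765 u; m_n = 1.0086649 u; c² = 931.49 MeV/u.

894.9 MeV

Total constituent mass: 49 × 1.0072765 + 60 × 1.0086649 = 109.8764425 u
Δm = 109.8764425 − 108.91576 = 0.9606825 u
E_B = 0.9606825 × 931.49 = 894.866 MeV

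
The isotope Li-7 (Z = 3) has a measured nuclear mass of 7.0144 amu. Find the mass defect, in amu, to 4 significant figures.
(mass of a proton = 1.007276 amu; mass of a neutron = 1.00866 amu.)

Z = 3, so N = A − Z = 7 − 3 = 4.
Mass of separated nucleons = 3(1.007276) + 4(1.00866) = 3.021828 + 4.03464 = 7.056468 amu
Δm = 7.056468 − 7.0144 = 0.042068 amu

0.04207 amu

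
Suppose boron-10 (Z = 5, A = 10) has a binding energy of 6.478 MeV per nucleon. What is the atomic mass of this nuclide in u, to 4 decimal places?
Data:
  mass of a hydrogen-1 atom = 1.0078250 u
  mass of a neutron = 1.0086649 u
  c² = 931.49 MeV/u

Total binding energy = 10 × 6.478 = 64.780 MeV
Mass defect = 64.780 MeV / (931.49 MeV/u) = 0.069544 u
Constituent mass = 5(1.0078250) + 5(1.0086649) = 10.0824495 u
Atomic mass = 10.0824495 − 0.069544 = 10.0129055 u ≈ 10.0129 u (to 4 decimal places)

10.0129 u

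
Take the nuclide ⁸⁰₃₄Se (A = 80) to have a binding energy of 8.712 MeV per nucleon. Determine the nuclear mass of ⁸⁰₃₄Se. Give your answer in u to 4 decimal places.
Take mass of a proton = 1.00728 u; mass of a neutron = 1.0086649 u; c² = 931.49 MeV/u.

79.8979 u

Total binding energy = 80 × 8.712 = 696.960 MeV
Mass defect = 696.960 MeV / (931.49 MeV/u) = 0.748221 u
Constituent mass = 34(1.00728) + 46(1.0086649) = 80.6461054 u
Nuclear mass = 80.6461054 − 0.748221 = 79.8978844 u ≈ 79.8979 u (to 4 decimal places)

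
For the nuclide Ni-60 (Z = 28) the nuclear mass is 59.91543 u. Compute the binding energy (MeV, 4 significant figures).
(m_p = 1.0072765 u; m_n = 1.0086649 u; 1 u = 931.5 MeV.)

Mass of separated nucleons = 28(1.0072765) + 32(1.0086649) = 28.2037420 + 32.2772768 = 60.4810188 u
Mass defect Δm = 60.4810188 − 59.91543 = 0.5655888 u
Binding energy = Δm·c² = 0.5655888 × 931.5 MeV/u = 526.846 MeV

526.8 MeV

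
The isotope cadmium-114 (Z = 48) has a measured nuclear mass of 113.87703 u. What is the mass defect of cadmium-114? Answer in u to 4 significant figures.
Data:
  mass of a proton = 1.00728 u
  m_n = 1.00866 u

1.044 u

Σm = 48·m_p + 66·m_n = 48.34944 + 66.57156 = 114.92100 u
The mass defect is 114.92100 − 113.87703 = 1.04397 u.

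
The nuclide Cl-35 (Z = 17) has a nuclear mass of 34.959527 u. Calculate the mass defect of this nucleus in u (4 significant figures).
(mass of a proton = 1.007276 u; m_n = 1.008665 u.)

0.3201 u

Mass of separated nucleons = 17(1.007276) + 18(1.008665) = 17.123692 + 18.155970 = 35.279662 u
Δm = 35.279662 − 34.959527 = 0.320135 u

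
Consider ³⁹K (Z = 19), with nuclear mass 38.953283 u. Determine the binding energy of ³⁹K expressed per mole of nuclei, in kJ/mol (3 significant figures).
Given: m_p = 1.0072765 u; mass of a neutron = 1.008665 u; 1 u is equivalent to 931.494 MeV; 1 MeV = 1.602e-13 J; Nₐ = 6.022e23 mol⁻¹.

Z = 19, so N = A − Z = 39 − 19 = 20.
Σm = 19·m_p + 20·m_n = 19.1382535 + 20.173300 = 39.3115535 u
The mass defect is 39.3115535 − 38.953283 = 0.3582705 u.
Binding energy = Δm·c² = 0.3582705 × 931.494 MeV/u = 333.727 MeV
Per nucleus in joules: 333.727 MeV × 1.602e-13 J/MeV = 5.3463e-11 J
Per mole: 5.3463e-11 J × 6.022e23 mol⁻¹ = 3.2195e+13 J/mol

3.22e+10 kJ/mol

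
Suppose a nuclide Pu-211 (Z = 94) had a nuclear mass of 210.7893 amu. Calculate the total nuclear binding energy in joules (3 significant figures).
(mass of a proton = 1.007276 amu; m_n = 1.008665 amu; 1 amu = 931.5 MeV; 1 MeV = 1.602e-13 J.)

2.85e-10 J

With 94 protons and 117 neutrons (A = 211):
Total constituent mass: 94 × 1.007276 + 117 × 1.008665 = 212.697749 amu
The mass defect is 212.697749 − 210.7893 = 1.908449 amu.
Converting to energy: 1.908449 amu × 931.5 MeV/amu = 1777.72 MeV
In joules: 1777.72 MeV × 1.602e-13 J/MeV = 2.8479e-10 J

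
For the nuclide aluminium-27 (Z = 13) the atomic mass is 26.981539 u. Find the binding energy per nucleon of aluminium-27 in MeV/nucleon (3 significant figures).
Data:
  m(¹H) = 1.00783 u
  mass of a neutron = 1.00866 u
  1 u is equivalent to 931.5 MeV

Mass of separated nucleons = 13(1.00783) + 14(1.00866) = 13.10179 + 14.12124 = 27.22303 u
The mass defect is 27.22303 − 26.981539 = 0.241491 u.
Binding energy = Δm·c² = 0.241491 × 931.5 MeV/u = 224.949 MeV
Per nucleon: 224.949 / 27 = 8.331 MeV

8.33 MeV/nucleon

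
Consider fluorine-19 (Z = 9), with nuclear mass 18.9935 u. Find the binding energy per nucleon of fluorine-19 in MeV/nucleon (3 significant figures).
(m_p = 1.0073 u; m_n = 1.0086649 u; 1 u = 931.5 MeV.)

The nucleus contains 9 protons and 19 − 9 = 10 neutrons.
Σm = 9·m_p + 10·m_n = 9.0657 + 10.0866490 = 19.1523490 u
The mass defect is 19.1523490 − 18.9935 = 0.1588490 u.
Converting to energy: 0.1588490 u × 931.5 MeV/u = 147.968 MeV
BE/A = 147.968 MeV / 19 = 7.788 MeV/nucleon

7.79 MeV/nucleon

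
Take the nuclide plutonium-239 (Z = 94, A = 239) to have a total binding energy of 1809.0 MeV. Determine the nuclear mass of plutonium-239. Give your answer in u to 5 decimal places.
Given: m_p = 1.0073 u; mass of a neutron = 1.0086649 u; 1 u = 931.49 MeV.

239.00056 u

Mass defect = 1809.0 MeV / (931.49 MeV/u) = 1.9420498 u
Constituent mass = 94(1.0073) + 145(1.0086649) = 240.9426105 u
Nuclear mass = 240.9426105 − 1.9420498 = 239.0005607 u ≈ 239.00056 u (to 5 decimal places)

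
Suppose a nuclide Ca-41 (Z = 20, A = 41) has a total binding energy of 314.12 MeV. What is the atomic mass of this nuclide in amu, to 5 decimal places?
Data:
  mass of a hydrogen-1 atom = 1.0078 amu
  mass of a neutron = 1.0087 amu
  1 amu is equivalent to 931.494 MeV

Mass defect = 314.12 MeV / (931.494 MeV/amu) = 0.3372217 amu
Constituent mass = 20(1.0078) + 21(1.0087) = 41.3387 amu
Atomic mass = 41.3387 − 0.3372217 = 41.0014783 amu ≈ 41.00148 amu (to 5 decimal places)

41.00148 amu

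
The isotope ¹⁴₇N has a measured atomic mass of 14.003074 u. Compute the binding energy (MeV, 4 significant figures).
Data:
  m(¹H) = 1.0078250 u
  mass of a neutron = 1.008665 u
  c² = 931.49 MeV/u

Σm = 7·m(¹H) + 7·m_n = 7.0547750 + 7.060655 = 14.1154300 u
Δm = 14.1154300 − 14.003074 = 0.1123560 u
Converting to energy: 0.1123560 u × 931.49 MeV/u = 104.658 MeV

104.7 MeV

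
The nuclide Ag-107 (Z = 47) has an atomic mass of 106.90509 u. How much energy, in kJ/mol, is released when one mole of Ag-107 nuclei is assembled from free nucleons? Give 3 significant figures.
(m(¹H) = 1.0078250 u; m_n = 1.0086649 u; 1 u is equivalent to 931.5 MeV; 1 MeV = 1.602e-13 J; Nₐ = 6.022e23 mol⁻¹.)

8.83e+10 kJ/mol

Mass of separated nucleons = 47(1.0078250) + 60(1.0086649) = 47.3677750 + 60.5198940 = 107.8876690 u
Mass defect Δm = 107.8876690 − 106.90509 = 0.9825790 u
Binding energy = Δm·c² = 0.9825790 × 931.5 MeV/u = 915.272 MeV
Per nucleus in joules: 915.272 MeV × 1.602e-13 J/MeV = 1.4663e-10 J
Per mole: 1.4663e-10 J × 6.022e23 mol⁻¹ = 8.8301e+13 J/mol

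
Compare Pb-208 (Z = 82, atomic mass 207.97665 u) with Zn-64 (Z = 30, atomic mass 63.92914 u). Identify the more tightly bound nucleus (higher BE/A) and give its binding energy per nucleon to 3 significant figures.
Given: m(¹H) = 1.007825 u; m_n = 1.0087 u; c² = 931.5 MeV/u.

Zn-64; 8.75 MeV/nucleon

Pb-208: Σm = 82(1.007825) + 126(1.0087) = 209.737850 u; Δm = 1.761200 u; E_B = 1640.56 MeV; E_B/A = 7.887 MeV
Zn-64: Σm = 30(1.007825) + 34(1.0087) = 64.530550 u; Δm = 0.601410 u; E_B = 560.21 MeV; E_B/A = 8.753 MeV
Zn-64 has the higher binding energy per nucleon, so it is the more tightly bound nucleus.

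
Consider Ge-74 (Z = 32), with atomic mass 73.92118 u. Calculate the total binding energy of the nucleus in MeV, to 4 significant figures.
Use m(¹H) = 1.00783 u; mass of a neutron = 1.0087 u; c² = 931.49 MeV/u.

647.2 MeV

Z = 32, so N = A − Z = 74 − 32 = 42.
Mass of separated nucleons = 32(1.00783) + 42(1.0087) = 32.25056 + 42.3654 = 74.61596 u
The mass defect is 74.61596 − 73.92118 = 0.69478 u.
E_B = 0.69478 × 931.49 = 647.181 MeV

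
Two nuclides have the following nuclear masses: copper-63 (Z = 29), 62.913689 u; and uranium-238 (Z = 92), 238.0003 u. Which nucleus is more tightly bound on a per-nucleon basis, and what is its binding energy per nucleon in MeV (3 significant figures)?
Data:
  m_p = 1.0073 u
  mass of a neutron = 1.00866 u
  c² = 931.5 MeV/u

copper-63; 8.76 MeV/nucleon

copper-63: Σm = 29(1.0073) + 34(1.00866) = 63.50614 u; Δm = 0.592451 u; E_B = 551.87 MeV; E_B/A = 8.760 MeV
uranium-238: Σm = 92(1.0073) + 146(1.00866) = 239.93596 u; Δm = 1.93566 u; E_B = 1803.1 MeV; E_B/A = 7.576 MeV
copper-63 has the higher binding energy per nucleon, so it is the more tightly bound nucleus.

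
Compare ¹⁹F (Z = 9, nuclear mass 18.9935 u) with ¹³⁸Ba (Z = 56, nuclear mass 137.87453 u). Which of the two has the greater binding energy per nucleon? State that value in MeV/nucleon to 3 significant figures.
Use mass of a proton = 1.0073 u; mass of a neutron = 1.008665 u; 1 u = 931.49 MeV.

¹⁹F: Σm = 9(1.0073) + 10(1.008665) = 19.152350 u; Δm = 0.158850 u; E_B = 147.97 MeV; E_B/A = 7.788 MeV
¹³⁸Ba: Σm = 56(1.0073) + 82(1.008665) = 139.119330 u; Δm = 1.244800 u; E_B = 1159.5 MeV; E_B/A = 8.402 MeV
¹³⁸Ba has the higher binding energy per nucleon, so it is the more tightly bound nucleus.

¹³⁸Ba; 8.40 MeV/nucleon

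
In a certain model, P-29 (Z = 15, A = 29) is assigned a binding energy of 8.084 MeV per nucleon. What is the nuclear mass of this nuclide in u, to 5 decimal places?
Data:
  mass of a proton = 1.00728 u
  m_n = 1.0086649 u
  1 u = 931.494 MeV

28.97883 u

Total binding energy = 29 × 8.084 = 234.436 MeV
Mass defect = 234.436 MeV / (931.494 MeV/u) = 0.2516774 u
Constituent mass = 15(1.00728) + 14(1.0086649) = 29.2305086 u
Nuclear mass = 29.2305086 − 0.2516774 = 28.9788312 u ≈ 28.97883 u (to 5 decimal places)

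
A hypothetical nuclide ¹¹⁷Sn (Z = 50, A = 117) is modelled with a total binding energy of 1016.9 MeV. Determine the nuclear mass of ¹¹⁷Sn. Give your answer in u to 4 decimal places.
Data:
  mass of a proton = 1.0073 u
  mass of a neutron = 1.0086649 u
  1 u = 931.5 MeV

Mass defect = 1016.9 MeV / (931.5 MeV/u) = 1.091680 u
Constituent mass = 50(1.0073) + 67(1.0086649) = 117.9455483 u
Nuclear mass = 117.9455483 − 1.091680 = 116.8538683 u ≈ 116.8539 u (to 4 decimal places)

116.8539 u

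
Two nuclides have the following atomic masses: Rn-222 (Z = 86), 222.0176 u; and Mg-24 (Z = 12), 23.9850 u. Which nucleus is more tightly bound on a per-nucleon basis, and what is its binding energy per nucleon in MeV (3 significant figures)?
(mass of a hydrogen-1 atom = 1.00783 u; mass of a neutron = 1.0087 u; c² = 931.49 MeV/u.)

Mg-24; 8.28 MeV/nucleon

Rn-222: Σm = 86(1.00783) + 136(1.0087) = 223.85658 u; Δm = 1.83898 u; E_B = 1713.0 MeV; E_B/A = 7.716 MeV
Mg-24: Σm = 12(1.00783) + 12(1.0087) = 24.19836 u; Δm = 0.21336 u; E_B = 198.74 MeV; E_B/A = 8.281 MeV
Mg-24 has the higher binding energy per nucleon, so it is the more tightly bound nucleus.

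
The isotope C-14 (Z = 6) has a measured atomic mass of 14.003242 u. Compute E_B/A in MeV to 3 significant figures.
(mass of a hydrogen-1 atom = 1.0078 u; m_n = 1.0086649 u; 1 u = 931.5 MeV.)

7.51 MeV/nucleon

Mass of separated nucleons = 6(1.0078) + 8(1.0086649) = 6.0468 + 8.0693192 = 14.1161192 u
Δm = 14.1161192 − 14.003242 = 0.1128772 u
E_B = 0.1128772 × 931.5 = 105.145 MeV
Per nucleon: 105.145 / 14 = 7.510 MeV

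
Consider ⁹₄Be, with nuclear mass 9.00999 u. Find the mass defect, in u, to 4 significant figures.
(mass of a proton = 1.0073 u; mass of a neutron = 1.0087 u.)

With 4 protons and 5 neutrons (A = 9):
Mass of separated nucleons = 4(1.0073) + 5(1.0087) = 4.0292 + 5.0435 = 9.0727 u
Mass defect Δm = 9.0727 − 9.00999 = 0.06271 u

0.06271 u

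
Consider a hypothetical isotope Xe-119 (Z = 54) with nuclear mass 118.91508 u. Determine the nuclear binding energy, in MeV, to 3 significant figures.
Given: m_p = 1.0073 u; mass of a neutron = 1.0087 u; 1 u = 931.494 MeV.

973 MeV

The nucleus contains 54 protons and 119 − 54 = 65 neutrons.
Σm = 54·m_p + 65·m_n = 54.3942 + 65.5655 = 119.9597 u
Δm = 119.9597 − 118.91508 = 1.04462 u
Binding energy = Δm·c² = 1.04462 × 931.494 MeV/u = 973.057 MeV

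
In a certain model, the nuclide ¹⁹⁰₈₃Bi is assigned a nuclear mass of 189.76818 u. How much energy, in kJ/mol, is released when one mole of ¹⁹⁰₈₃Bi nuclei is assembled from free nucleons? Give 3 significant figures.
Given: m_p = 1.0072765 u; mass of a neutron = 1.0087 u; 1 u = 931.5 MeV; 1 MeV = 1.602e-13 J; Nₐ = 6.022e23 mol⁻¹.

1.59e+11 kJ/mol

Z = 83, so N = A − Z = 190 − 83 = 107.
Σm = 83·m_p + 107·m_n = 83.6039495 + 107.9309 = 191.5348495 u
Δm = 191.5348495 − 189.76818 = 1.7666695 u
Binding energy = Δm·c² = 1.7666695 × 931.5 MeV/u = 1645.65 MeV
Per nucleus in joules: 1645.65 MeV × 1.602e-13 J/MeV = 2.6363e-10 J
Per mole: 2.6363e-10 J × 6.022e23 mol⁻¹ = 1.5876e+14 J/mol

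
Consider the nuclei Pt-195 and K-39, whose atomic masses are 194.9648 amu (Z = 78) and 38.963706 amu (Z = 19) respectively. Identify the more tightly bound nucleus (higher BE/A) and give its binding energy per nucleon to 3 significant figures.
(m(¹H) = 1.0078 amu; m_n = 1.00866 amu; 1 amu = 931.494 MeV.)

Pt-195: Σm = 78(1.0078) + 117(1.00866) = 196.62162 amu; Δm = 1.65682 amu; E_B = 1543.3 MeV; E_B/A = 7.914 MeV
K-39: Σm = 19(1.0078) + 20(1.00866) = 39.32140 amu; Δm = 0.357694 amu; E_B = 333.19 MeV; E_B/A = 8.543 MeV
K-39 has the higher binding energy per nucleon, so it is the more tightly bound nucleus.

K-39; 8.54 MeV/nucleon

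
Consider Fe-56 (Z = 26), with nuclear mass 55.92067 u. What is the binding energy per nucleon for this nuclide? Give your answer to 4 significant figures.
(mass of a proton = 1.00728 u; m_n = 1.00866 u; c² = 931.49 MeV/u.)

The nucleus contains 26 protons and 56 − 26 = 30 neutrons.
Total constituent mass: 26 × 1.00728 + 30 × 1.00866 = 56.44908 u
The mass defect is 56.44908 − 55.92067 = 0.52841 u.
Binding energy = Δm·c² = 0.52841 × 931.49 MeV/u = 492.209 MeV
BE/A = 492.209 MeV / 56 = 8.789 MeV/nucleon

8.789 MeV/nucleon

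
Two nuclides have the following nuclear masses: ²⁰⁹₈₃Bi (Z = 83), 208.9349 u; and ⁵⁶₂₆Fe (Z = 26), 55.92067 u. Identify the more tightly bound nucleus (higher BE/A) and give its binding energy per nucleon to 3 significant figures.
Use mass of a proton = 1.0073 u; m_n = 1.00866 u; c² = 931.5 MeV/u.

²⁰⁹₈₃Bi: Σm = 83(1.0073) + 126(1.00866) = 210.69706 u; Δm = 1.76216 u; E_B = 1641.5 MeV; E_B/A = 7.854 MeV
⁵⁶₂₆Fe: Σm = 26(1.0073) + 30(1.00866) = 56.44960 u; Δm = 0.52893 u; E_B = 492.70 MeV; E_B/A = 8.798 MeV
⁵⁶₂₆Fe has the higher binding energy per nucleon, so it is the more tightly bound nucleus.

⁵⁶₂₆Fe; 8.80 MeV/nucleon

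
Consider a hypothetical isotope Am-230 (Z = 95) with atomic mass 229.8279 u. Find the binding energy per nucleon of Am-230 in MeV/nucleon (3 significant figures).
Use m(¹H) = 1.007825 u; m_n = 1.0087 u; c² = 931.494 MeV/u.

8.46 MeV/nucleon

Total constituent mass: 95 × 1.007825 + 135 × 1.0087 = 231.917875 u
The mass defect is 231.917875 − 229.8279 = 2.089975 u.
E_B = 2.089975 × 931.494 = 1946.80 MeV
Per nucleon: 1946.80 / 230 = 8.464 MeV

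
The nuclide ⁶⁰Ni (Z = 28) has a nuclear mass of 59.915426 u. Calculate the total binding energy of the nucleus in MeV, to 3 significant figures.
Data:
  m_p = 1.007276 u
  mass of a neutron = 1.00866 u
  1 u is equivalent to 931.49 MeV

527 MeV

Z = 28, so N = A − Z = 60 − 28 = 32.
Mass of separated nucleons = 28(1.007276) + 32(1.00866) = 28.203728 + 32.27712 = 60.480848 u
The mass defect is 60.480848 − 59.915426 = 0.565422 u.
Binding energy = Δm·c² = 0.565422 × 931.49 MeV/u = 526.685 MeV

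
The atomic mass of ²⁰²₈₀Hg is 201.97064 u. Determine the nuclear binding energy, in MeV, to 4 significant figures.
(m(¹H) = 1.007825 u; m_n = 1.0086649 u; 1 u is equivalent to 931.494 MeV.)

Mass of separated nucleons = 80(1.007825) + 122(1.0086649) = 80.626000 + 123.0571178 = 203.6831178 u
The mass defect is 203.6831178 − 201.97064 = 1.7124778 u.
Converting to energy: 1.7124778 u × 931.494 MeV/u = 1595.16 MeV

1595 MeV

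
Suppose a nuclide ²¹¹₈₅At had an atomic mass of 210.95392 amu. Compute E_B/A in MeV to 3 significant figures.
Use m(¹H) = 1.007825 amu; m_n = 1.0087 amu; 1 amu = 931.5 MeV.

The nucleus contains 85 protons and 211 − 85 = 126 neutrons.
Mass of separated nucleons = 85(1.007825) + 126(1.0087) = 85.665125 + 127.0962 = 212.761325 amu
Δm = 212.761325 − 210.95392 = 1.807405 amu
E_B = 1.807405 × 931.5 = 1683.60 MeV
Dividing by A = 211 gives 7.979 MeV per nucleon.

7.98 MeV/nucleon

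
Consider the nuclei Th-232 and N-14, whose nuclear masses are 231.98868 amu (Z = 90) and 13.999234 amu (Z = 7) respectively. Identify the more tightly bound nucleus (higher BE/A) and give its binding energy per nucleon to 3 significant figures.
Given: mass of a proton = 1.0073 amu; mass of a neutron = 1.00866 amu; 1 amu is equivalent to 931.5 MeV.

Th-232: Σm = 90(1.0073) + 142(1.00866) = 233.88672 amu; Δm = 1.89804 amu; E_B = 1768.0 MeV; E_B/A = 7.621 MeV
N-14: Σm = 7(1.0073) + 7(1.00866) = 14.11172 amu; Δm = 0.112486 amu; E_B = 104.78 MeV; E_B/A = 7.484 MeV
Th-232 has the higher binding energy per nucleon, so it is the more tightly bound nucleus.

Th-232; 7.62 MeV/nucleon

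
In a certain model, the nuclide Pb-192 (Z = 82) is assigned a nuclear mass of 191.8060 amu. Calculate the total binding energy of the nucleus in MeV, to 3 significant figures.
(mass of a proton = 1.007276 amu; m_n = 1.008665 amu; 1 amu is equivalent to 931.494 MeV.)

1620 MeV

Z = 82, so N = A − Z = 192 − 82 = 110.
Σm = 82·m_p + 110·m_n = 82.596632 + 110.953150 = 193.549782 amu
Δm = 193.549782 − 191.8060 = 1.743782 amu
Binding energy = Δm·c² = 1.743782 × 931.494 MeV/amu = 1624.32 MeV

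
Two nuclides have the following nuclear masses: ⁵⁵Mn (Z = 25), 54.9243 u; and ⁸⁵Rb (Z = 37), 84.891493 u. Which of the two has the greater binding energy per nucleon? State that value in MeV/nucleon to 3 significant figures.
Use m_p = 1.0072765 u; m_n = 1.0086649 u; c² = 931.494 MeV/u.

⁵⁵Mn; 8.77 MeV/nucleon

⁵⁵Mn: Σm = 25(1.0072765) + 30(1.0086649) = 55.4418595 u; Δm = 0.5175595 u; E_B = 482.104 MeV; E_B/A = 8.766 MeV
⁸⁵Rb: Σm = 37(1.0072765) + 48(1.0086649) = 85.6851457 u; Δm = 0.7936527 u; E_B = 739.28 MeV; E_B/A = 8.697 MeV
⁵⁵Mn has the higher binding energy per nucleon, so it is the more tightly bound nucleus.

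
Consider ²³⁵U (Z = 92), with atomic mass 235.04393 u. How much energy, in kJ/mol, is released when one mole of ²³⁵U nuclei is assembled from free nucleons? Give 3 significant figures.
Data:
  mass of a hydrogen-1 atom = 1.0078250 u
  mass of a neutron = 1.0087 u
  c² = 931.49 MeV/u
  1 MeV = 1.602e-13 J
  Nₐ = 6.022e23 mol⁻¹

With 92 protons and 143 neutrons (A = 235):
Σm = 92·m(¹H) + 143·m_n = 92.7199000 + 144.2441 = 236.9640000 u
Mass defect Δm = 236.9640000 − 235.04393 = 1.9200700 u
Binding energy = Δm·c² = 1.9200700 × 931.49 MeV/u = 1788.53 MeV
Per nucleus in joules: 1788.53 MeV × 1.602e-13 J/MeV = 2.8652e-10 J
Per mole: 2.8652e-10 J × 6.022e23 mol⁻¹ = 1.7254e+14 J/mol

1.73e+11 kJ/mol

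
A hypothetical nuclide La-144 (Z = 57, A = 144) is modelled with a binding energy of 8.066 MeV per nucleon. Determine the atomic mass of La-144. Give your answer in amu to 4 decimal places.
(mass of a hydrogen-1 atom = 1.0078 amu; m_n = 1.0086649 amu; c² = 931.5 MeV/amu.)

Total binding energy = 144 × 8.066 = 1161.504 MeV
Mass defect = 1161.504 MeV / (931.5 MeV/amu) = 1.246918 amu
Constituent mass = 57(1.0078) + 87(1.0086649) = 145.1984463 amu
Atomic mass = 145.1984463 − 1.246918 = 143.9515283 amu ≈ 143.9515 amu (to 4 decimal places)

143.9515 amu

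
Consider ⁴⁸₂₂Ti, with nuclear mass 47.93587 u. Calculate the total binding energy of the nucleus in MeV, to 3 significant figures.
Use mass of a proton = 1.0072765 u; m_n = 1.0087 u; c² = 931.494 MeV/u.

420 MeV

Total constituent mass: 22 × 1.0072765 + 26 × 1.0087 = 48.3862830 u
Mass defect Δm = 48.3862830 − 47.93587 = 0.4504130 u
Converting to energy: 0.4504130 u × 931.494 MeV/u = 419.557 MeV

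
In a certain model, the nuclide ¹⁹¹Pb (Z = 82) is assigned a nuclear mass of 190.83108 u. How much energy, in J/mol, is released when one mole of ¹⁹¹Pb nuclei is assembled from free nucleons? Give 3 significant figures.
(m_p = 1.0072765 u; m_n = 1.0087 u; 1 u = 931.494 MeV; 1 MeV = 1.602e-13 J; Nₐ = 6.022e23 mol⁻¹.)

Σm = 82·m_p + 109·m_n = 82.5966730 + 109.9483 = 192.5449730 u
The mass defect is 192.5449730 − 190.83108 = 1.7138930 u.
Binding energy = Δm·c² = 1.7138930 × 931.494 MeV/u = 1596.48 MeV
Per nucleus in joules: 1596.48 MeV × 1.602e-13 J/MeV = 2.5576e-10 J
Per mole: 2.5576e-10 J × 6.022e23 mol⁻¹ = 1.5402e+14 J/mol

1.54e+14 J/mol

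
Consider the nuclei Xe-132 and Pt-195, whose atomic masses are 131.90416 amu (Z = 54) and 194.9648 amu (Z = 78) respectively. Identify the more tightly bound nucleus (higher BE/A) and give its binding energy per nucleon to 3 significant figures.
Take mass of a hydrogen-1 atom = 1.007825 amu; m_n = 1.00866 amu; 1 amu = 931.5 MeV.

Xe-132: Σm = 54(1.007825) + 78(1.00866) = 133.098030 amu; Δm = 1.193870 amu; E_B = 1112.09 MeV; E_B/A = 8.4249 MeV
Pt-195: Σm = 78(1.007825) + 117(1.00866) = 196.623570 amu; Δm = 1.658770 amu; E_B = 1545.1 MeV; E_B/A = 7.924 MeV
Xe-132 has the higher binding energy per nucleon, so it is the more tightly bound nucleus.

Xe-132; 8.42 MeV/nucleon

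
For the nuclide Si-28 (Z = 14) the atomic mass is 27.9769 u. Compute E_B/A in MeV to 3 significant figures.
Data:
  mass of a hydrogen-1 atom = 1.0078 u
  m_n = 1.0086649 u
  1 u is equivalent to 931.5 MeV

8.44 MeV/nucleon

The nucleus contains 14 protons and 28 − 14 = 14 neutrons.
Σm = 14·m(¹H) + 14·m_n = 14.1092 + 14.1213086 = 28.2305086 u
The mass defect is 28.2305086 − 27.9769 = 0.2536086 u.
Converting to energy: 0.2536086 u × 931.5 MeV/u = 236.236 MeV
Dividing by A = 28 gives 8.437 MeV per nucleon.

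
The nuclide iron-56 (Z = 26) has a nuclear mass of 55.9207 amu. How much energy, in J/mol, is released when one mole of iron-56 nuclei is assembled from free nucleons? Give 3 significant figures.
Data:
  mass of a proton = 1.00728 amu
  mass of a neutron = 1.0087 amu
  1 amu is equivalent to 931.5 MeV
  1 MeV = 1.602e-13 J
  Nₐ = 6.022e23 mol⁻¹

4.76e+13 J/mol

Mass of separated nucleons = 26(1.00728) + 30(1.0087) = 26.18928 + 30.2610 = 56.45028 amu
The mass defect is 56.45028 − 55.9207 = 0.52958 amu.
Binding energy = Δm·c² = 0.52958 × 931.5 MeV/amu = 493.304 MeV
Per nucleus in joules: 493.304 MeV × 1.602e-13 J/MeV = 7.9027e-11 J
Per mole: 7.9027e-11 J × 6.022e23 mol⁻¹ = 4.7590e+13 J/mol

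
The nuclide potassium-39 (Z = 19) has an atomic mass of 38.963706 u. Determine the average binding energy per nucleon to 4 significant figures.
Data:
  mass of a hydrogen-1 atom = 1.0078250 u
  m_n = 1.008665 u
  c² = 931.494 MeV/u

8.557 MeV/nucleon

Σm = 19·m(¹H) + 20·m_n = 19.1486750 + 20.173300 = 39.3219750 u
The mass defect is 39.3219750 − 38.963706 = 0.3582690 u.
Converting to energy: 0.3582690 u × 931.494 MeV/u = 333.725 MeV
BE/A = 333.725 MeV / 39 = 8.557 MeV/nucleon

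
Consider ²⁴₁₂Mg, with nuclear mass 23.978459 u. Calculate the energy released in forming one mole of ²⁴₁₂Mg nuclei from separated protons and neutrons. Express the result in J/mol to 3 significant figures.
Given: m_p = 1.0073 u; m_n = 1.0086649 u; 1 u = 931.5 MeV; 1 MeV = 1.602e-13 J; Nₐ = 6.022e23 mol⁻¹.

The nucleus contains 12 protons and 24 − 12 = 12 neutrons.
Σm = 12·m_p + 12·m_n = 12.0876 + 12.1039788 = 24.1915788 u
The mass defect is 24.1915788 − 23.978459 = 0.2131198 u.
Binding energy = Δm·c² = 0.2131198 × 931.5 MeV/u = 198.521 MeV
Per nucleus in joules: 198.521 MeV × 1.602e-13 J/MeV = 3.1803e-11 J
Per mole: 3.1803e-11 J × 6.022e23 mol⁻¹ = 1.9152e+13 J/mol

1.92e+13 J/mol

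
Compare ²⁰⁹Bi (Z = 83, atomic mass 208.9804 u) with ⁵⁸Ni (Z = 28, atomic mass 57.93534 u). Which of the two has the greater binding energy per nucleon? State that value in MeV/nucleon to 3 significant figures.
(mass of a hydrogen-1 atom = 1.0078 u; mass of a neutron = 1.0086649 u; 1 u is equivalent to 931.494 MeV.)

⁵⁸Ni; 8.72 MeV/nucleon

²⁰⁹Bi: Σm = 83(1.0078) + 126(1.0086649) = 210.7391774 u; Δm = 1.7587774 u; E_B = 1638.3 MeV; E_B/A = 7.839 MeV
⁵⁸Ni: Σm = 28(1.0078) + 30(1.0086649) = 58.4783470 u; Δm = 0.5430070 u; E_B = 505.81 MeV; E_B/A = 8.721 MeV
⁵⁸Ni has the higher binding energy per nucleon, so it is the more tightly bound nucleus.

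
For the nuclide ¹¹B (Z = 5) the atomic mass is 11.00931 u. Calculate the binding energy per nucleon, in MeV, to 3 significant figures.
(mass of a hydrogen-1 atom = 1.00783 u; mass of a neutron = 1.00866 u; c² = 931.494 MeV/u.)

6.93 MeV/nucleon

Z = 5, so N = A − Z = 11 − 5 = 6.
Σm = 5·m(¹H) + 6·m_n = 5.03915 + 6.05196 = 11.09111 u
Mass defect Δm = 11.09111 − 11.00931 = 0.08180 u
Binding energy = Δm·c² = 0.08180 × 931.494 MeV/u = 76.1962 MeV
Per nucleon: 76.1962 / 11 = 6.927 MeV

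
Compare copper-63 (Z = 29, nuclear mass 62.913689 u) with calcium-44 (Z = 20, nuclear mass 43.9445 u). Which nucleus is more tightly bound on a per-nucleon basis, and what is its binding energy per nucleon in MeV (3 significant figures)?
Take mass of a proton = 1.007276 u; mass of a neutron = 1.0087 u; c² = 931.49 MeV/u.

copper-63: Σm = 29(1.007276) + 34(1.0087) = 63.506804 u; Δm = 0.593115 u; E_B = 552.48 MeV; E_B/A = 8.770 MeV
calcium-44: Σm = 20(1.007276) + 24(1.0087) = 44.354320 u; Δm = 0.409820 u; E_B = 381.74 MeV; E_B/A = 8.676 MeV
copper-63 has the higher binding energy per nucleon, so it is the more tightly bound nucleus.

copper-63; 8.77 MeV/nucleon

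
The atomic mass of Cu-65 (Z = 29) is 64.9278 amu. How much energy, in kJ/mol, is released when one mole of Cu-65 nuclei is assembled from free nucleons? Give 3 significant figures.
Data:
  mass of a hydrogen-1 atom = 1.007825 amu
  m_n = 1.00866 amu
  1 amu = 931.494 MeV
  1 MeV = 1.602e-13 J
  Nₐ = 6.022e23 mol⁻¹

5.49e+10 kJ/mol

Mass of separated nucleons = 29(1.007825) + 36(1.00866) = 29.226925 + 36.31176 = 65.538685 amu
Δm = 65.538685 − 64.9278 = 0.610885 amu
Binding energy = Δm·c² = 0.610885 × 931.494 MeV/amu = 569.036 MeV
Per nucleus in joules: 569.036 MeV × 1.602e-13 J/MeV = 9.1160e-11 J
Per mole: 9.1160e-11 J × 6.022e23 mol⁻¹ = 5.4897e+13 J/mol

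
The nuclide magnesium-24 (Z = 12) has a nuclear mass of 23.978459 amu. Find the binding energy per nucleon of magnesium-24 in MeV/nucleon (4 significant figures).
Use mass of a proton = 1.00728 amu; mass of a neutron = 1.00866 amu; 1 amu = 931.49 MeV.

Z = 12, so N = A − Z = 24 − 12 = 12.
Σm = 12·m_p + 12·m_n = 12.08736 + 12.10392 = 24.19128 amu
The mass defect is 24.19128 − 23.978459 = 0.212821 amu.
Binding energy = Δm·c² = 0.212821 × 931.49 MeV/amu = 198.241 MeV
BE/A = 198.241 MeV / 24 = 8.260 MeV/nucleon

8.260 MeV/nucleon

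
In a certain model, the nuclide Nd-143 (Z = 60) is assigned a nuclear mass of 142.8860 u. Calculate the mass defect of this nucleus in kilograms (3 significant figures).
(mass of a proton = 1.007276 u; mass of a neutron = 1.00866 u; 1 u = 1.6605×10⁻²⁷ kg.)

2.11e-27 kg

Σm = 60·m_p + 83·m_n = 60.436560 + 83.71878 = 144.155340 u
Mass defect Δm = 144.155340 − 142.8860 = 1.269340 u
In SI units: 1.269340 u × 1.6605×10⁻²⁷ kg/u = 2.1077e-27 kg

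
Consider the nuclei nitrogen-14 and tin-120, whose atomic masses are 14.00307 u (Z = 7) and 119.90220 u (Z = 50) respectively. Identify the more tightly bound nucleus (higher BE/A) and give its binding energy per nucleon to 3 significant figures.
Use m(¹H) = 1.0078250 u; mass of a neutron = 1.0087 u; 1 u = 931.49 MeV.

tin-120; 8.52 MeV/nucleon

nitrogen-14: Σm = 7(1.0078250) + 7(1.0087) = 14.1156750 u; Δm = 0.1126050 u; E_B = 104.89 MeV; E_B/A = 7.492 MeV
tin-120: Σm = 50(1.0078250) + 70(1.0087) = 121.0002500 u; Δm = 1.0980500 u; E_B = 1022.82 MeV; E_B/A = 8.524 MeV
tin-120 has the higher binding energy per nucleon, so it is the more tightly bound nucleus.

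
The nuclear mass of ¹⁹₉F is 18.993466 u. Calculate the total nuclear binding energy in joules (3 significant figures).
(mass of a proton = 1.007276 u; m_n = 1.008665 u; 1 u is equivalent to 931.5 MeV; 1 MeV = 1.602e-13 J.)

Total constituent mass: 9 × 1.007276 + 10 × 1.008665 = 19.152134 u
Mass defect Δm = 19.152134 − 18.993466 = 0.158668 u
Converting to energy: 0.158668 u × 931.5 MeV/u = 147.799 MeV
In joules: 147.799 MeV × 1.602e-13 J/MeV = 2.3677e-11 J

2.37e-11 J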